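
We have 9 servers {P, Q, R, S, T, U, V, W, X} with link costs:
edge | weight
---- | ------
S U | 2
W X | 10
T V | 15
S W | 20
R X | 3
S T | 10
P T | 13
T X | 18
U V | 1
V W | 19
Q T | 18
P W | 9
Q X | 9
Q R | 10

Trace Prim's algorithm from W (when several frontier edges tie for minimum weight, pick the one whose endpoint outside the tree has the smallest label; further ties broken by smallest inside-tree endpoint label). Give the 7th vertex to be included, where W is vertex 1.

S

Prim, starting at W.
Step 1: frontier [P W 9, W X 10, V W 19, S W 20] → take P W (9); add P.
Step 2: frontier [P T 13, W X 10, V W 19, S W 20] → take W X (10); add X.
Step 3: frontier [P T 13, V W 19, S W 20, R X 3, Q X 9, T X 18] → take R X (3); add R.
Step 4: frontier [P T 13, Q R 10, V W 19, S W 20, Q X 9, T X 18] → take Q X (9); add Q.
Step 5: frontier [P T 13, Q T 18, V W 19, S W 20, T X 18] → take P T (13); add T.
Step 6: frontier [S T 10, T V 15, V W 19, S W 20] → take S T (10); add S.
Step 7: frontier [S U 2, T V 15, V W 19] → take S U (2); add U.
Step 8: frontier [T V 15, U V 1, V W 19] → take U V (1); add V.
Vertex order: W, P, X, R, Q, T, S, U, V. The 7th vertex is S.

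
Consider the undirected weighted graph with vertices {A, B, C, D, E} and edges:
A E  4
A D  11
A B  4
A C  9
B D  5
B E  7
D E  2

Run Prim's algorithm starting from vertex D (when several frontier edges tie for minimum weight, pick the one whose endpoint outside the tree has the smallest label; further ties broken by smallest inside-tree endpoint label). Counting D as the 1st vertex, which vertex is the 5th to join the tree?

Prim, starting at D.
Step 1: cheapest edge leaving the tree is D E (2); add E.
Step 2: cheapest edge leaving the tree is A E (4); add A.
Step 3: cheapest edge leaving the tree is A B (4); add B.
Step 4: cheapest edge leaving the tree is A C (9); add C.
Vertex order: D, E, A, B, C. The 5th vertex is C.

C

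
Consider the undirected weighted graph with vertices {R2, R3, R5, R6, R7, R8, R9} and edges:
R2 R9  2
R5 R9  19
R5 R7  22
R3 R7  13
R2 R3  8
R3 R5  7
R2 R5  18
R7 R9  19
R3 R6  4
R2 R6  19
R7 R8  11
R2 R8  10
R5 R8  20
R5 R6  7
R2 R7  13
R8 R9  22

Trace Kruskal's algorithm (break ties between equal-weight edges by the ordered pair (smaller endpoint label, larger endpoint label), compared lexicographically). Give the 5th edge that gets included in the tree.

Sort edges by weight, then run Kruskal:
R2 R9 (2): add — endpoints in different components.
R3 R6 (4): add — endpoints in different components.
R3 R5 (7): add — endpoints in different components.
R5 R6 (7): skip — R5 and R6 already connected.
R2 R3 (8): add — endpoints in different components.
R2 R8 (10): add — endpoints in different components.
R7 R8 (11): add — endpoints in different components.
The 5th edge added is R2 R8.

R2-R8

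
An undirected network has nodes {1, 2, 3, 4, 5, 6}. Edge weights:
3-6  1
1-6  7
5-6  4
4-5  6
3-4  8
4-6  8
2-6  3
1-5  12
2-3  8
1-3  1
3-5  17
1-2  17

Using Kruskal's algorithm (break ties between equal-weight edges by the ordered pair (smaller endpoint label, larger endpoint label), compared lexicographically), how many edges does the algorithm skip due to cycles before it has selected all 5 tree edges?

Kruskal: consider edges lightest-first.
1-3 (1): add — endpoints in different components.
3-6 (1): add — endpoints in different components.
2-6 (3): add — endpoints in different components.
5-6 (4): add — endpoints in different components.
4-5 (6): add — endpoints in different components.
Edges rejected before the tree was complete: 0.

0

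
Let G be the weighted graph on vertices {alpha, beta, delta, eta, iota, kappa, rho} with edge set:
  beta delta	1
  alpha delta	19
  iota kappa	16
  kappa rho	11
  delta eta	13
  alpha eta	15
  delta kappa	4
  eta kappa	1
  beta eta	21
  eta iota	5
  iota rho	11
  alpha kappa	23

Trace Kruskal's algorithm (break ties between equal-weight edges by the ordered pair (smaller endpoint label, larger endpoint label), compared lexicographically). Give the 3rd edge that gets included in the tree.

Kruskal: consider edges lightest-first.
beta delta (1): add. Components now {rho} {iota} {beta,delta} {eta} {kappa} {alpha}
eta kappa (1): add. Components now {rho} {iota} {beta,delta} {eta,kappa} {alpha}
delta kappa (4): add. Components now {rho} {iota} {beta,delta,eta,kappa} {alpha}
eta iota (5): add. Components now {rho} {beta,delta,eta,iota,kappa} {alpha}
iota rho (11): add. Components now {beta,delta,eta,iota,kappa,rho} {alpha}
kappa rho (11): skip — rho and kappa already connected.
delta eta (13): skip — eta and delta already connected.
alpha eta (15): add. Components now {alpha,beta,delta,eta,iota,kappa,rho}
The 3rd edge added is delta kappa.

delta-kappa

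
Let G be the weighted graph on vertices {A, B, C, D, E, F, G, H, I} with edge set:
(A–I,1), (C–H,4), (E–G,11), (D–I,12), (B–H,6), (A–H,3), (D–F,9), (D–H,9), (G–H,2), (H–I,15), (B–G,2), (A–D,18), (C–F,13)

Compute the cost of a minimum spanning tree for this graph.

41

Prim, starting at D.
Step 1: frontier [D–F 9, D–H 9, D–I 12, A–D 18] → take D–F (9); add F.
Step 2: frontier [D–H 9, D–I 12, A–D 18, C–F 13] → take D–H (9); add H.
Step 3: frontier [D–I 12, A–D 18, C–F 13, G–H 2, A–H 3, C–H 4, B–H 6, H–I 15] → take G–H (2); add G.
Step 4: frontier [D–I 12, A–D 18, C–F 13, B–G 2, E–G 11, A–H 3, C–H 4, B–H 6, H–I 15] → take B–G (2); add B.
Step 5: frontier [D–I 12, A–D 18, C–F 13, E–G 11, A–H 3, C–H 4, H–I 15] → take A–H (3); add A.
Step 6: frontier [A–I 1, D–I 12, C–F 13, E–G 11, C–H 4, H–I 15] → take A–I (1); add I.
Step 7: frontier [C–F 13, E–G 11, C–H 4] → take C–H (4); add C.
Step 8: frontier [E–G 11] → take E–G (11); add E.
MST edges: D–F, D–H, G–H, B–G, A–H, A–I, C–H, E–G; total weight 9+9+2+2+3+1+4+11 = 41.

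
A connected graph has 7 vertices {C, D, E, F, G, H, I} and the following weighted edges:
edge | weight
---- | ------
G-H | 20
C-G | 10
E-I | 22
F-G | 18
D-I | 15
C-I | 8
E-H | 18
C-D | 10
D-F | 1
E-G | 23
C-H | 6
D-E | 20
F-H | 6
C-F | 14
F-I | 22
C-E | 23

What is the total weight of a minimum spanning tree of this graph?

49

Kruskal: consider edges lightest-first.
D-F (1): add. Components now {C} {D,F} {E} {G} {H} {I}
C-H (6): add. Components now {C,H} {D,F} {E} {G} {I}
F-H (6): add. Components now {C,D,F,H} {E} {G} {I}
C-I (8): add. Components now {C,D,F,H,I} {E} {G}
C-D (10): skip — C and D already connected.
C-G (10): add. Components now {C,D,F,G,H,I} {E}
C-F (14): skip — C and F already connected.
D-I (15): skip — D and I already connected.
E-H (18): add. Components now {C,D,E,F,G,H,I}
MST edges: D-F, C-H, F-H, C-I, C-G, E-H; total weight 1+6+6+8+10+18 = 49.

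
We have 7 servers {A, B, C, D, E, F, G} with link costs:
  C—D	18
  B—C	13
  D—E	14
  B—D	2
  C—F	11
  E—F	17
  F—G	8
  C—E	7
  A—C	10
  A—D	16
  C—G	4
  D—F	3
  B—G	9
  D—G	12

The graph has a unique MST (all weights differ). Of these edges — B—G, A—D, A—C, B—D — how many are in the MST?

Kruskal: consider edges lightest-first.
B—D (2): add. Components now {A} {B,D} {C} {E} {F} {G}
D—F (3): add. Components now {A} {B,D,F} {C} {E} {G}
C—G (4): add. Components now {A} {B,D,F} {C,G} {E}
C—E (7): add. Components now {A} {B,D,F} {C,E,G}
F—G (8): add. Components now {A} {B,C,D,E,F,G}
B—G (9): skip — B and G already connected.
A—C (10): add. Components now {A,B,C,D,E,F,G}
MST edge set: {B—D, D—F, C—G, C—E, F—G, A—C}.
Of the listed edges, {A—C, B—D} are in the MST → 2.

2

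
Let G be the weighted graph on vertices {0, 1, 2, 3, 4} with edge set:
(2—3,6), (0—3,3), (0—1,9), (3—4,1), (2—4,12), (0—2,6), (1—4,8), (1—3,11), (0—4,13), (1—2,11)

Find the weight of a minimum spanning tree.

18

Sort edges by weight, then run Kruskal:
3—4 (1): add. Components now {0} {1} {2} {3,4}
0—3 (3): add. Components now {0,3,4} {1} {2}
0—2 (6): add. Components now {0,2,3,4} {1}
2—3 (6): skip — 2 and 3 already connected.
1—4 (8): add. Components now {0,1,2,3,4}
MST edges: 3—4, 0—3, 0—2, 1—4; total weight 1+3+6+8 = 18.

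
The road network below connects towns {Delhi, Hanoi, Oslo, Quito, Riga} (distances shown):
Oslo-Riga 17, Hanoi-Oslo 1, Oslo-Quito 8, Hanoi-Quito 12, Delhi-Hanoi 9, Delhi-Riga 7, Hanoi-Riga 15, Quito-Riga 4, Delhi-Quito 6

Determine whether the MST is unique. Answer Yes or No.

Yes

Kruskal: consider edges lightest-first.
Hanoi-Oslo (1): add — endpoints in different components.
Quito-Riga (4): add — endpoints in different components.
Delhi-Quito (6): add — endpoints in different components.
Delhi-Riga (7): skip — Riga and Delhi already connected.
Oslo-Quito (8): add — endpoints in different components.
Every non-tree edge has weight strictly greater than the heaviest edge on the tree path between its endpoints, so the MST is unique.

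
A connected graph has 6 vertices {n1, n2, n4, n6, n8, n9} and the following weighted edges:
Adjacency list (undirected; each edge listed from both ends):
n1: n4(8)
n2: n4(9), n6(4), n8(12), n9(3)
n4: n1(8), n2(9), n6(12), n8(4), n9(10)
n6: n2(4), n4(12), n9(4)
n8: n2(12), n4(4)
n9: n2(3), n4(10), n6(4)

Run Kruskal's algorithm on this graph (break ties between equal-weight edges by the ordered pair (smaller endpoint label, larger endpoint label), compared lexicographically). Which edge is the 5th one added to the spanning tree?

Kruskal's algorithm — process edges by increasing weight (ties by edge label):
n2 n9 (3): add — endpoints in different components.
n2 n6 (4): add — endpoints in different components.
n4 n8 (4): add — endpoints in different components.
n6 n9 (4): skip — n9 and n6 already connected.
n1 n4 (8): add — endpoints in different components.
n2 n4 (9): add — endpoints in different components.
The 5th edge added is n2 n4.

n2-n4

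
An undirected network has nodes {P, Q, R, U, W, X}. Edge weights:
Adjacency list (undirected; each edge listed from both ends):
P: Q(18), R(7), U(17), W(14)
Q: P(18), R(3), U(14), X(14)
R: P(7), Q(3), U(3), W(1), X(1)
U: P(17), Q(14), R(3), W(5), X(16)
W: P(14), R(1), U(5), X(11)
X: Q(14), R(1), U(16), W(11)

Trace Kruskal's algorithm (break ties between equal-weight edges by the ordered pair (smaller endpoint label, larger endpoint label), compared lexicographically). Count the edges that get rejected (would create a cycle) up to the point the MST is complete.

1

Kruskal's algorithm — process edges by increasing weight (ties by edge label):
R W (1): add — endpoints in different components.
R X (1): add — endpoints in different components.
Q R (3): add — endpoints in different components.
R U (3): add — endpoints in different components.
U W (5): skip — W and U already connected.
P R (7): add — endpoints in different components.
Edges rejected before the tree was complete: 1.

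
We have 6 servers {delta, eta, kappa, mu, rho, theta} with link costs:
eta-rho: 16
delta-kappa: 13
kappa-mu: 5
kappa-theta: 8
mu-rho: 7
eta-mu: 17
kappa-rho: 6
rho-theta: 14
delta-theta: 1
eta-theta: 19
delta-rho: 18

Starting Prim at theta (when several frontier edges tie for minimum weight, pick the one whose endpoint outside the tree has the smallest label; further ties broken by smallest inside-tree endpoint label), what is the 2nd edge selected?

Prim's algorithm from theta:
Step 1: frontier [delta-theta 1, kappa-theta 8, rho-theta 14, eta-theta 19] → take delta-theta (1); add delta.
Step 2: frontier [delta-kappa 13, delta-rho 18, kappa-theta 8, rho-theta 14, eta-theta 19] → take kappa-theta (8); add kappa.
Step 3: frontier [delta-rho 18, kappa-mu 5, kappa-rho 6, rho-theta 14, eta-theta 19] → take kappa-mu (5); add mu.
Step 4: frontier [delta-rho 18, kappa-rho 6, mu-rho 7, eta-mu 17, rho-theta 14, eta-theta 19] → take kappa-rho (6); add rho.
Step 5: frontier [eta-mu 17, eta-rho 16, eta-theta 19] → take eta-rho (16); add eta.
The 2nd edge added is kappa-theta.

kappa-theta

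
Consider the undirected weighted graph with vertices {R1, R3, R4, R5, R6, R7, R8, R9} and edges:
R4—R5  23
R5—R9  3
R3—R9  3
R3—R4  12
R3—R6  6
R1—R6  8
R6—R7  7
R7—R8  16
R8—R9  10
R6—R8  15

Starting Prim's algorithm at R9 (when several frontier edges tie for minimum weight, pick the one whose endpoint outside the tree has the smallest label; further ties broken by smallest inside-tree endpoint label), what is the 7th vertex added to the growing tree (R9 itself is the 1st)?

Prim's algorithm from R9:
Step 1: cheapest edge leaving the tree is R3—R9 (3); add R3.
Step 2: cheapest edge leaving the tree is R5—R9 (3); add R5.
Step 3: cheapest edge leaving the tree is R3—R6 (6); add R6.
Step 4: cheapest edge leaving the tree is R6—R7 (7); add R7.
Step 5: cheapest edge leaving the tree is R1—R6 (8); add R1.
Step 6: cheapest edge leaving the tree is R8—R9 (10); add R8.
Step 7: cheapest edge leaving the tree is R3—R4 (12); add R4.
Vertex order: R9, R3, R5, R6, R7, R1, R8, R4. The 7th vertex is R8.

R8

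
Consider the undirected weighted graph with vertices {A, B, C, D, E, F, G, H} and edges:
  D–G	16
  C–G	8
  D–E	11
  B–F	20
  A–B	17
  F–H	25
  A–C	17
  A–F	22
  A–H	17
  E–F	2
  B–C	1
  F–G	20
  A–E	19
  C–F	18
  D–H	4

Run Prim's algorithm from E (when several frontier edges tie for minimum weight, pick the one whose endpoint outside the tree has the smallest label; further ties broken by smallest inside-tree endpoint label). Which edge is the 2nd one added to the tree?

Prim, starting at E.
Step 1: cheapest edge leaving the tree is E–F (2); add F.
Step 2: cheapest edge leaving the tree is D–E (11); add D.
Step 3: cheapest edge leaving the tree is D–H (4); add H.
Step 4: cheapest edge leaving the tree is D–G (16); add G.
Step 5: cheapest edge leaving the tree is C–G (8); add C.
Step 6: cheapest edge leaving the tree is B–C (1); add B.
Step 7: cheapest edge leaving the tree is A–B (17); add A.
The 2nd edge added is D–E.

D-E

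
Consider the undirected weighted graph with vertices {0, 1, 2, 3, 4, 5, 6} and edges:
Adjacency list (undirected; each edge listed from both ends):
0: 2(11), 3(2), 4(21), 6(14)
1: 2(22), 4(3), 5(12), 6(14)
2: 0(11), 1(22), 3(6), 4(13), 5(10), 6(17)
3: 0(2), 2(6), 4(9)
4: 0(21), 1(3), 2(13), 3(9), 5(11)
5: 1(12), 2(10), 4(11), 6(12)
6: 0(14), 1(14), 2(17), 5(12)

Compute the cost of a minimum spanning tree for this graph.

42

Prim's algorithm from 0:
Step 1: cheapest edge leaving the tree is 0—3 (2); add 3.
Step 2: cheapest edge leaving the tree is 2—3 (6); add 2.
Step 3: cheapest edge leaving the tree is 3—4 (9); add 4.
Step 4: cheapest edge leaving the tree is 1—4 (3); add 1.
Step 5: cheapest edge leaving the tree is 2—5 (10); add 5.
Step 6: cheapest edge leaving the tree is 5—6 (12); add 6.
MST edges: 0—3, 2—3, 3—4, 1—4, 2—5, 5—6; total weight 2+6+9+3+10+12 = 42.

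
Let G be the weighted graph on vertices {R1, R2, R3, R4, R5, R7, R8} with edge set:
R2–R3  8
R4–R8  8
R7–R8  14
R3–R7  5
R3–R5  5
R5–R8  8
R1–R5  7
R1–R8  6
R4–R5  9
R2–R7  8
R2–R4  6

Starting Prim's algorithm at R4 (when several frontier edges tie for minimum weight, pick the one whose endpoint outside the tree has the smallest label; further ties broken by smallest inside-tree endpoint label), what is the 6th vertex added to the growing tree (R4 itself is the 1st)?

R1

Grow the tree from R4 using Prim:
Step 1: cheapest edge leaving the tree is R2–R4 (6); add R2.
Step 2: cheapest edge leaving the tree is R2–R3 (8); add R3.
Step 3: cheapest edge leaving the tree is R3–R5 (5); add R5.
Step 4: cheapest edge leaving the tree is R3–R7 (5); add R7.
Step 5: cheapest edge leaving the tree is R1–R5 (7); add R1.
Step 6: cheapest edge leaving the tree is R1–R8 (6); add R8.
Vertex order: R4, R2, R3, R5, R7, R1, R8. The 6th vertex is R1.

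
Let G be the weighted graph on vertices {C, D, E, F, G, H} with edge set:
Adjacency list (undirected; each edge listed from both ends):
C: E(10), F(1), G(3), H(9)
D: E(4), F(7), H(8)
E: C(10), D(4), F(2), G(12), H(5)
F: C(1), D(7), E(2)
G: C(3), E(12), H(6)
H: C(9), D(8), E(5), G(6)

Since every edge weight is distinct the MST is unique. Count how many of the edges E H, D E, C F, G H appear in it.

3

Sort edges by weight, then run Kruskal:
C F (1): add. Components now {C,F} {D} {E} {G} {H}
E F (2): add. Components now {C,E,F} {D} {G} {H}
C G (3): add. Components now {C,E,F,G} {D} {H}
D E (4): add. Components now {C,D,E,F,G} {H}
E H (5): add. Components now {C,D,E,F,G,H}
MST edge set: {C F, E F, C G, D E, E H}.
Of the listed edges, {E H, D E, C F} are in the MST → 3.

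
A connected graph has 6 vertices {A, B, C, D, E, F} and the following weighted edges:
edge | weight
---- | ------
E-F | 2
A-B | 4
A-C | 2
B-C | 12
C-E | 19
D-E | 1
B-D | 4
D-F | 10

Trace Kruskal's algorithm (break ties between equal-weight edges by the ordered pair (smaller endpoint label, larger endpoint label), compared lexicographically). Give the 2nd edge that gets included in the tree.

A-C

Kruskal: consider edges lightest-first.
D-E (1): add. Components now {A} {B} {C} {D,E} {F}
A-C (2): add. Components now {A,C} {B} {D,E} {F}
E-F (2): add. Components now {A,C} {B} {D,E,F}
A-B (4): add. Components now {A,B,C} {D,E,F}
B-D (4): add. Components now {A,B,C,D,E,F}
The 2nd edge added is A-C.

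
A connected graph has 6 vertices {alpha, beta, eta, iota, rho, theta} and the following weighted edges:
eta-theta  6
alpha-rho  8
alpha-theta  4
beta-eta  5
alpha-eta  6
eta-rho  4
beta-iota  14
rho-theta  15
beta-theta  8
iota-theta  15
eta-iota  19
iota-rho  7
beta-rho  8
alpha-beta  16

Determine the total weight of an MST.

26

Sort edges by weight, then run Kruskal:
alpha-theta (4): add. Components now {beta} {rho} {iota} {alpha,theta} {eta}
eta-rho (4): add. Components now {beta} {eta,rho} {iota} {alpha,theta}
beta-eta (5): add. Components now {beta,eta,rho} {iota} {alpha,theta}
alpha-eta (6): add. Components now {alpha,beta,eta,rho,theta} {iota}
eta-theta (6): skip — theta and eta already connected.
iota-rho (7): add. Components now {alpha,beta,eta,iota,rho,theta}
MST edges: alpha-theta, eta-rho, beta-eta, alpha-eta, iota-rho; total weight 4+4+5+6+7 = 26.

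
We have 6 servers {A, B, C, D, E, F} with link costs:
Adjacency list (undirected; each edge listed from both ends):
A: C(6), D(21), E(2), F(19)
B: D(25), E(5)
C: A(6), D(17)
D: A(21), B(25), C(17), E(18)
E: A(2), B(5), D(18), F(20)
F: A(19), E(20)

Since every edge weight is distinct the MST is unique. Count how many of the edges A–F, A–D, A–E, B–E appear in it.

Kruskal: consider edges lightest-first.
A–E (2): add — endpoints in different components.
B–E (5): add — endpoints in different components.
A–C (6): add — endpoints in different components.
C–D (17): add — endpoints in different components.
D–E (18): skip — D and E already connected.
A–F (19): add — endpoints in different components.
MST edge set: {A–E, B–E, A–C, C–D, A–F}.
Of the listed edges, {A–F, A–E, B–E} are in the MST → 3.

3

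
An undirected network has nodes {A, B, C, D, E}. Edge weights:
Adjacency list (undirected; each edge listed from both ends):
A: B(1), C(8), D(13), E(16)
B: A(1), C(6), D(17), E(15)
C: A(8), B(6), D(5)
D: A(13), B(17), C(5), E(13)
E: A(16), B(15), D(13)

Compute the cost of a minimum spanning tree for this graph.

25

Prim, starting at C.
Step 1: frontier [C–D 5, B–C 6, A–C 8] → take C–D (5); add D.
Step 2: frontier [B–C 6, A–C 8, A–D 13, D–E 13, B–D 17] → take B–C (6); add B.
Step 3: frontier [A–B 1, B–E 15, A–C 8, A–D 13, D–E 13] → take A–B (1); add A.
Step 4: frontier [A–E 16, B–E 15, D–E 13] → take D–E (13); add E.
MST edges: C–D, B–C, A–B, D–E; total weight 5+6+1+13 = 25.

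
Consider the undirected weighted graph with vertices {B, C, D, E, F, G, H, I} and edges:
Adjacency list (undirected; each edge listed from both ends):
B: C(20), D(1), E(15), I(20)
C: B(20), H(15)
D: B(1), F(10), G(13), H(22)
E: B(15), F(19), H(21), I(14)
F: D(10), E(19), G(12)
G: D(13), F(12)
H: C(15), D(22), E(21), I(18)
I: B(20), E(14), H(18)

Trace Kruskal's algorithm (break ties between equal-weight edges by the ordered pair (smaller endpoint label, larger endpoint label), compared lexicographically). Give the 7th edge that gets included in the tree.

Kruskal: consider edges lightest-first.
B-D (1): add — endpoints in different components.
D-F (10): add — endpoints in different components.
F-G (12): add — endpoints in different components.
D-G (13): skip — D and G already connected.
E-I (14): add — endpoints in different components.
B-E (15): add — endpoints in different components.
C-H (15): add — endpoints in different components.
H-I (18): add — endpoints in different components.
The 7th edge added is H-I.

H-I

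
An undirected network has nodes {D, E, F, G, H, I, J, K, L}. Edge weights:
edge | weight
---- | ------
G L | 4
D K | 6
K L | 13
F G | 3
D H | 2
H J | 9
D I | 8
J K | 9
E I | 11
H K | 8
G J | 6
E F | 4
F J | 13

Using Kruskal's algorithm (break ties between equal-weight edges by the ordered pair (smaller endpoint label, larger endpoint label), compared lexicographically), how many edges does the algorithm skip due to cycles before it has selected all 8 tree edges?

1

Kruskal's algorithm — process edges by increasing weight (ties by edge label):
D H (2): add — endpoints in different components.
F G (3): add — endpoints in different components.
E F (4): add — endpoints in different components.
G L (4): add — endpoints in different components.
D K (6): add — endpoints in different components.
G J (6): add — endpoints in different components.
D I (8): add — endpoints in different components.
H K (8): skip — H and K already connected.
H J (9): add — endpoints in different components.
Edges rejected before the tree was complete: 1.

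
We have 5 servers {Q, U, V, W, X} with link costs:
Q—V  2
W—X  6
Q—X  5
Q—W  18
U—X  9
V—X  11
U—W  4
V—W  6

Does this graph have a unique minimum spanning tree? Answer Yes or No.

No

Kruskal's algorithm — process edges by increasing weight (ties by edge label):
Q—V (2): add — endpoints in different components.
U—W (4): add — endpoints in different components.
Q—X (5): add — endpoints in different components.
V—W (6): add — endpoints in different components.
Non-tree edge W—X has weight 6, equal to the heaviest edge on its tree cycle — swapping gives another MST of the same weight. Not unique.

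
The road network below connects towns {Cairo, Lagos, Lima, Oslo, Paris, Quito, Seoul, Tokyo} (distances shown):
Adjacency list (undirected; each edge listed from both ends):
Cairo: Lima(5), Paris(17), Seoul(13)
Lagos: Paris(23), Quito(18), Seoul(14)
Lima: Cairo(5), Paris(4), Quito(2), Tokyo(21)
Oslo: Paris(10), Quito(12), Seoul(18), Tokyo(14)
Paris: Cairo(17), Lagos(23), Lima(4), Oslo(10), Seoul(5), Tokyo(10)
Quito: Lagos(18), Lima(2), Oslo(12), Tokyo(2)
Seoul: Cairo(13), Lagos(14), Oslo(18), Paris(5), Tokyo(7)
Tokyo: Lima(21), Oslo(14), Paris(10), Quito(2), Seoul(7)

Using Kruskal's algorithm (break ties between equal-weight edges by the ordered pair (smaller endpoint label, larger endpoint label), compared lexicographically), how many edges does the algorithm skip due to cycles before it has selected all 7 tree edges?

4

Kruskal: consider edges lightest-first.
Lima–Quito (2): add — endpoints in different components.
Quito–Tokyo (2): add — endpoints in different components.
Lima–Paris (4): add — endpoints in different components.
Cairo–Lima (5): add — endpoints in different components.
Paris–Seoul (5): add — endpoints in different components.
Seoul–Tokyo (7): skip — Seoul and Tokyo already connected.
Oslo–Paris (10): add — endpoints in different components.
Paris–Tokyo (10): skip — Paris and Tokyo already connected.
Oslo–Quito (12): skip — Oslo and Quito already connected.
Cairo–Seoul (13): skip — Seoul and Cairo already connected.
Lagos–Seoul (14): add — endpoints in different components.
Edges rejected before the tree was complete: 4.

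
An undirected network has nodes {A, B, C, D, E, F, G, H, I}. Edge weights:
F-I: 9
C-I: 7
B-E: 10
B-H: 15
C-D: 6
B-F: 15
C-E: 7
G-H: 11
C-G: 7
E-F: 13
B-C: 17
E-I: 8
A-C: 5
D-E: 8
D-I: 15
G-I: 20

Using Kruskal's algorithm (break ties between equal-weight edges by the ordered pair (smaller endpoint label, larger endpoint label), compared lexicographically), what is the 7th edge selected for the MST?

Kruskal's algorithm — process edges by increasing weight (ties by edge label):
A-C (5): add — endpoints in different components.
C-D (6): add — endpoints in different components.
C-E (7): add — endpoints in different components.
C-G (7): add — endpoints in different components.
C-I (7): add — endpoints in different components.
D-E (8): skip — D and E already connected.
E-I (8): skip — E and I already connected.
F-I (9): add — endpoints in different components.
B-E (10): add — endpoints in different components.
G-H (11): add — endpoints in different components.
The 7th edge added is B-E.

B-E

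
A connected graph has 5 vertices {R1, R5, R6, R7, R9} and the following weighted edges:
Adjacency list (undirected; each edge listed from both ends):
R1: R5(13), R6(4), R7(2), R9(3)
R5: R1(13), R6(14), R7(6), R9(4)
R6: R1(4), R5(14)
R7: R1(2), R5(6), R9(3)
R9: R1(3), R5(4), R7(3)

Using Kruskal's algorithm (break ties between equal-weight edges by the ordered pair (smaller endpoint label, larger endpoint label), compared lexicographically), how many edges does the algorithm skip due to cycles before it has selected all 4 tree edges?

Kruskal's algorithm — process edges by increasing weight (ties by edge label):
R1–R7 (2): add. Components now {R1,R7} {R5} {R6} {R9}
R1–R9 (3): add. Components now {R1,R7,R9} {R5} {R6}
R7–R9 (3): skip — R7 and R9 already connected.
R1–R6 (4): add. Components now {R1,R6,R7,R9} {R5}
R5–R9 (4): add. Components now {R1,R5,R6,R7,R9}
Edges rejected before the tree was complete: 1.

1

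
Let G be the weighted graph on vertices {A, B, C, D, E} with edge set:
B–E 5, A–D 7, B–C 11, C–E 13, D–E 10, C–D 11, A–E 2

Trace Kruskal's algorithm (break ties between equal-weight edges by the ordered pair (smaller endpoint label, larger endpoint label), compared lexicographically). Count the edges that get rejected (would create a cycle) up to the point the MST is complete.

1

Sort edges by weight, then run Kruskal:
A–E (2): add. Components now {A,E} {B} {C} {D}
B–E (5): add. Components now {A,B,E} {C} {D}
A–D (7): add. Components now {A,B,D,E} {C}
D–E (10): skip — D and E already connected.
B–C (11): add. Components now {A,B,C,D,E}
Edges rejected before the tree was complete: 1.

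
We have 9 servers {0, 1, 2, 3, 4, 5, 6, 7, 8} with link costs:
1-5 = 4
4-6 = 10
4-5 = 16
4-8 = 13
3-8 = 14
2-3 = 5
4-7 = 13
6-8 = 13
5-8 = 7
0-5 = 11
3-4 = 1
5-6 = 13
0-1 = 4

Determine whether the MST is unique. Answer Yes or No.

Sort edges by weight, then run Kruskal:
3-4 (1): add — endpoints in different components.
0-1 (4): add — endpoints in different components.
1-5 (4): add — endpoints in different components.
2-3 (5): add — endpoints in different components.
5-8 (7): add — endpoints in different components.
4-6 (10): add — endpoints in different components.
0-5 (11): skip — 0 and 5 already connected.
4-7 (13): add — endpoints in different components.
4-8 (13): add — endpoints in different components.
Non-tree edge 6-8 has weight 13, equal to the heaviest edge on its tree cycle — swapping gives another MST of the same weight. Not unique.

No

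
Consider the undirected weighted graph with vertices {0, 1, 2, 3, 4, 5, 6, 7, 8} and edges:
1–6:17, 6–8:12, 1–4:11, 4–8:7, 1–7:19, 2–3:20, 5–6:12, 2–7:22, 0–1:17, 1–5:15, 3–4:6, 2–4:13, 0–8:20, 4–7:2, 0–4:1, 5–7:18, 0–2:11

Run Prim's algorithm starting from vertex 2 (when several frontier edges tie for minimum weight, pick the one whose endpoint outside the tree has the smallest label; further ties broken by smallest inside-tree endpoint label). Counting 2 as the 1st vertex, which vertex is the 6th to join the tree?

8

Prim's algorithm from 2:
Step 1: cheapest edge leaving the tree is 0–2 (11); add 0.
Step 2: cheapest edge leaving the tree is 0–4 (1); add 4.
Step 3: cheapest edge leaving the tree is 4–7 (2); add 7.
Step 4: cheapest edge leaving the tree is 3–4 (6); add 3.
Step 5: cheapest edge leaving the tree is 4–8 (7); add 8.
Step 6: cheapest edge leaving the tree is 1–4 (11); add 1.
Step 7: cheapest edge leaving the tree is 6–8 (12); add 6.
Step 8: cheapest edge leaving the tree is 5–6 (12); add 5.
Vertex order: 2, 0, 4, 7, 3, 8, 1, 6, 5. The 6th vertex is 8.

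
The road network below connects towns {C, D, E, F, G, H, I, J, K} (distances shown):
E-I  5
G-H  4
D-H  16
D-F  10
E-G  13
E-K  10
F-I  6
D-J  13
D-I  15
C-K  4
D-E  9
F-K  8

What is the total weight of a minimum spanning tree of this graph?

Prim's algorithm from C:
Step 1: cheapest edge leaving the tree is C-K (4); add K.
Step 2: cheapest edge leaving the tree is F-K (8); add F.
Step 3: cheapest edge leaving the tree is F-I (6); add I.
Step 4: cheapest edge leaving the tree is E-I (5); add E.
Step 5: cheapest edge leaving the tree is D-E (9); add D.
Step 6: cheapest edge leaving the tree is E-G (13); add G.
Step 7: cheapest edge leaving the tree is G-H (4); add H.
Step 8: cheapest edge leaving the tree is D-J (13); add J.
MST edges: C-K, F-K, F-I, E-I, D-E, E-G, G-H, D-J; total weight 4+8+6+5+9+13+4+13 = 62.

62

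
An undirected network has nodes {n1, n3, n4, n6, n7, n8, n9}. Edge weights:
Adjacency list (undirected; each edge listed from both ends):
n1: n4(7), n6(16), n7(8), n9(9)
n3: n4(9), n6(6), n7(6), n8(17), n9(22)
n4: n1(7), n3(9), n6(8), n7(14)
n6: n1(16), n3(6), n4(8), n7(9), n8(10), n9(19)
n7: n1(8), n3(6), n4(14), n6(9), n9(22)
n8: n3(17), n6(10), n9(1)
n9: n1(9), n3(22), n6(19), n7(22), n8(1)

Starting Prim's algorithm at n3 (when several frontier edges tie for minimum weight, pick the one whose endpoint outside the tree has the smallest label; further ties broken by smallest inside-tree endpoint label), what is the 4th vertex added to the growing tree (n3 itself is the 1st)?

n1

Prim, starting at n3.
Step 1: cheapest edge leaving the tree is n3–n6 (6); add n6.
Step 2: cheapest edge leaving the tree is n3–n7 (6); add n7.
Step 3: cheapest edge leaving the tree is n1–n7 (8); add n1.
Step 4: cheapest edge leaving the tree is n1–n4 (7); add n4.
Step 5: cheapest edge leaving the tree is n1–n9 (9); add n9.
Step 6: cheapest edge leaving the tree is n8–n9 (1); add n8.
Vertex order: n3, n6, n7, n1, n4, n9, n8. The 4th vertex is n1.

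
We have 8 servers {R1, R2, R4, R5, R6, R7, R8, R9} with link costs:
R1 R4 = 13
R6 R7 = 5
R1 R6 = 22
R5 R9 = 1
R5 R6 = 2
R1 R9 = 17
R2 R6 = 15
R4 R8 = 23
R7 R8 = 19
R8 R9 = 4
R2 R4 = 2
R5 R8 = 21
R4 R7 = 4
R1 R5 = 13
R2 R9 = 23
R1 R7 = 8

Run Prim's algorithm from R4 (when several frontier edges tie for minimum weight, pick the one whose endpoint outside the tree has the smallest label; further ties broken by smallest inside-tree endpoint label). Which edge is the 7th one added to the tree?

Prim's algorithm from R4:
Step 1: cheapest edge leaving the tree is R2 R4 (2); add R2.
Step 2: cheapest edge leaving the tree is R4 R7 (4); add R7.
Step 3: cheapest edge leaving the tree is R6 R7 (5); add R6.
Step 4: cheapest edge leaving the tree is R5 R6 (2); add R5.
Step 5: cheapest edge leaving the tree is R5 R9 (1); add R9.
Step 6: cheapest edge leaving the tree is R8 R9 (4); add R8.
Step 7: cheapest edge leaving the tree is R1 R7 (8); add R1.
The 7th edge added is R1 R7.

R1-R7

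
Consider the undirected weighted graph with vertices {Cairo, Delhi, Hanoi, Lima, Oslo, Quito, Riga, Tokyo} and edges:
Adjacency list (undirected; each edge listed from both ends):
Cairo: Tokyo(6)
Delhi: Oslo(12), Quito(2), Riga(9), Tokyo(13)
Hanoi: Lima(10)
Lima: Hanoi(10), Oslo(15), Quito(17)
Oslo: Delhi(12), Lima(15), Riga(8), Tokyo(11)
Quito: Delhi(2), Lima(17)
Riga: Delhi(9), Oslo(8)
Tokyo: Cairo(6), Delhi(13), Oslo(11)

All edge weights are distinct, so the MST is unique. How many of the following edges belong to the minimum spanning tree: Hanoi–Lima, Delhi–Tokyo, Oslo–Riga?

2

Sort edges by weight, then run Kruskal:
Delhi–Quito (2): add — endpoints in different components.
Cairo–Tokyo (6): add — endpoints in different components.
Oslo–Riga (8): add — endpoints in different components.
Delhi–Riga (9): add — endpoints in different components.
Hanoi–Lima (10): add — endpoints in different components.
Oslo–Tokyo (11): add — endpoints in different components.
Delhi–Oslo (12): skip — Oslo and Delhi already connected.
Delhi–Tokyo (13): skip — Tokyo and Delhi already connected.
Lima–Oslo (15): add — endpoints in different components.
MST edge set: {Delhi–Quito, Cairo–Tokyo, Oslo–Riga, Delhi–Riga, Hanoi–Lima, Oslo–Tokyo, Lima–Oslo}.
Of the listed edges, {Hanoi–Lima, Oslo–Riga} are in the MST → 2.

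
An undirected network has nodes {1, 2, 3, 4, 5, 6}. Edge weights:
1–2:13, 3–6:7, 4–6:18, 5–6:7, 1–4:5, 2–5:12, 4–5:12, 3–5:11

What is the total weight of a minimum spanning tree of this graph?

Prim, starting at 1.
Step 1: cheapest edge leaving the tree is 1–4 (5); add 4.
Step 2: cheapest edge leaving the tree is 4–5 (12); add 5.
Step 3: cheapest edge leaving the tree is 5–6 (7); add 6.
Step 4: cheapest edge leaving the tree is 3–6 (7); add 3.
Step 5: cheapest edge leaving the tree is 2–5 (12); add 2.
MST edges: 1–4, 4–5, 5–6, 3–6, 2–5; total weight 5+12+7+7+12 = 43.

43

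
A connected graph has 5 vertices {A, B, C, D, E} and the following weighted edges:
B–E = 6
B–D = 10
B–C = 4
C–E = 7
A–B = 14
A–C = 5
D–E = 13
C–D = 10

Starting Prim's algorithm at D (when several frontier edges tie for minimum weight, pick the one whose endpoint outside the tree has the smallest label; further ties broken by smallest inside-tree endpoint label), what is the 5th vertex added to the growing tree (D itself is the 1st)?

E

Prim, starting at D.
Step 1: cheapest edge leaving the tree is B–D (10); add B.
Step 2: cheapest edge leaving the tree is B–C (4); add C.
Step 3: cheapest edge leaving the tree is A–C (5); add A.
Step 4: cheapest edge leaving the tree is B–E (6); add E.
Vertex order: D, B, C, A, E. The 5th vertex is E.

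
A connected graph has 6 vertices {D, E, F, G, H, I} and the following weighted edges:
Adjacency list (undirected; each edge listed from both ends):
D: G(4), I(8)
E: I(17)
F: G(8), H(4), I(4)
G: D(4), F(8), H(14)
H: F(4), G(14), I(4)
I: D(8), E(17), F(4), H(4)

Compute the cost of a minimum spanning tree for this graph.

Prim's algorithm from G:
Step 1: cheapest edge leaving the tree is D G (4); add D.
Step 2: cheapest edge leaving the tree is F G (8); add F.
Step 3: cheapest edge leaving the tree is F H (4); add H.
Step 4: cheapest edge leaving the tree is F I (4); add I.
Step 5: cheapest edge leaving the tree is E I (17); add E.
MST edges: D G, F G, F H, F I, E I; total weight 4+8+4+4+17 = 37.

37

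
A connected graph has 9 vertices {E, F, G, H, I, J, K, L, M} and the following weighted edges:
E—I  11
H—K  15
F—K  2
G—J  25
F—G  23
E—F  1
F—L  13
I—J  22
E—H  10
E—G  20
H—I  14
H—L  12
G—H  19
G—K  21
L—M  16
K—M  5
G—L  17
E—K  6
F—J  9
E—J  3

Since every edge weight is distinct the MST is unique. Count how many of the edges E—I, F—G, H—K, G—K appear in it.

Sort edges by weight, then run Kruskal:
E—F (1): add — endpoints in different components.
F—K (2): add — endpoints in different components.
E—J (3): add — endpoints in different components.
K—M (5): add — endpoints in different components.
E—K (6): skip — E and K already connected.
F—J (9): skip — F and J already connected.
E—H (10): add — endpoints in different components.
E—I (11): add — endpoints in different components.
H—L (12): add — endpoints in different components.
F—L (13): skip — F and L already connected.
H—I (14): skip — H and I already connected.
H—K (15): skip — H and K already connected.
L—M (16): skip — L and M already connected.
G—L (17): add — endpoints in different components.
MST edge set: {E—F, F—K, E—J, K—M, E—H, E—I, H—L, G—L}.
Of the listed edges, {E—I} are in the MST → 1.

1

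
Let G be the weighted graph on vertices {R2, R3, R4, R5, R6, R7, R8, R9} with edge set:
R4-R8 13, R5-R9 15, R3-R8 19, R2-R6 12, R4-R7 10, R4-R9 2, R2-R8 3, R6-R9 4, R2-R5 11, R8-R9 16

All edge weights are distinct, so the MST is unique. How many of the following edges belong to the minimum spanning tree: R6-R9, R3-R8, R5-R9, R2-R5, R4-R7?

Sort edges by weight, then run Kruskal:
R4-R9 (2): add — endpoints in different components.
R2-R8 (3): add — endpoints in different components.
R6-R9 (4): add — endpoints in different components.
R4-R7 (10): add — endpoints in different components.
R2-R5 (11): add — endpoints in different components.
R2-R6 (12): add — endpoints in different components.
R4-R8 (13): skip — R8 and R4 already connected.
R5-R9 (15): skip — R9 and R5 already connected.
R8-R9 (16): skip — R8 and R9 already connected.
R3-R8 (19): add — endpoints in different components.
MST edge set: {R4-R9, R2-R8, R6-R9, R4-R7, R2-R5, R2-R6, R3-R8}.
Of the listed edges, {R6-R9, R3-R8, R2-R5, R4-R7} are in the MST → 4.

4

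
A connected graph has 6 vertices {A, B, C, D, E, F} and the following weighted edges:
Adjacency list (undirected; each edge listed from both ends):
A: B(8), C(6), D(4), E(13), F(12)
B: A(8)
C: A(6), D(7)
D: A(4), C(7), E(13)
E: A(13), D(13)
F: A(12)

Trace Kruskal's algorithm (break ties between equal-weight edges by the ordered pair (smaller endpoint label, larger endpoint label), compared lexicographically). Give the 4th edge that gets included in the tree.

Kruskal: consider edges lightest-first.
A–D (4): add — endpoints in different components.
A–C (6): add — endpoints in different components.
C–D (7): skip — C and D already connected.
A–B (8): add — endpoints in different components.
A–F (12): add — endpoints in different components.
A–E (13): add — endpoints in different components.
The 4th edge added is A–F.

A-F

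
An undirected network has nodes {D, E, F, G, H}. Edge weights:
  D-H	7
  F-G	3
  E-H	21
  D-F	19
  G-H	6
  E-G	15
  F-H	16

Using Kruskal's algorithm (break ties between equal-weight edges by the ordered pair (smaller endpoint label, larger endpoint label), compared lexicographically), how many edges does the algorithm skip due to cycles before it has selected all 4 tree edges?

Sort edges by weight, then run Kruskal:
F-G (3): add. Components now {D} {E} {F,G} {H}
G-H (6): add. Components now {D} {E} {F,G,H}
D-H (7): add. Components now {D,F,G,H} {E}
E-G (15): add. Components now {D,E,F,G,H}
Edges rejected before the tree was complete: 0.

0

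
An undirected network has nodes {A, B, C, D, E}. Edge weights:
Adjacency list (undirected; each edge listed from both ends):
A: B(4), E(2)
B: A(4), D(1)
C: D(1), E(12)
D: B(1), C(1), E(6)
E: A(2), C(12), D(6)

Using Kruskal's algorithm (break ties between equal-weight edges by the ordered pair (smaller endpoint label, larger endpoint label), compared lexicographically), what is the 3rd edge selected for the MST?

A-E

Kruskal: consider edges lightest-first.
B D (1): add — endpoints in different components.
C D (1): add — endpoints in different components.
A E (2): add — endpoints in different components.
A B (4): add — endpoints in different components.
The 3rd edge added is A E.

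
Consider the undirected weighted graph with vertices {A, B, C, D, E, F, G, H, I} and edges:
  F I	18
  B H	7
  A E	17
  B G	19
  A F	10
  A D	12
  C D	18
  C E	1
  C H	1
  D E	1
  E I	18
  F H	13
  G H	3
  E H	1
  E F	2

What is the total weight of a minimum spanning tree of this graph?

43

Kruskal's algorithm — process edges by increasing weight (ties by edge label):
C E (1): add — endpoints in different components.
C H (1): add — endpoints in different components.
D E (1): add — endpoints in different components.
E H (1): skip — E and H already connected.
E F (2): add — endpoints in different components.
G H (3): add — endpoints in different components.
B H (7): add — endpoints in different components.
A F (10): add — endpoints in different components.
A D (12): skip — A and D already connected.
F H (13): skip — F and H already connected.
A E (17): skip — A and E already connected.
C D (18): skip — C and D already connected.
E I (18): add — endpoints in different components.
MST edges: C E, C H, D E, E F, G H, B H, A F, E I; total weight 1+1+1+2+3+7+10+18 = 43.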